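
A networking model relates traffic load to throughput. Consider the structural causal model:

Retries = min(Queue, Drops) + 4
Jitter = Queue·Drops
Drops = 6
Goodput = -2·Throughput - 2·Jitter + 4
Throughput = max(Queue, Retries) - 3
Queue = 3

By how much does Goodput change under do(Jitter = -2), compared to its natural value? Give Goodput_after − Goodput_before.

40

Under do(Jitter=-2), the mechanism Jitter = Queue·Drops is discarded; Jitter is fixed at -2.
Retries = min(Queue, Drops) + 4  [with Queue=3, Drops=6]  = 7
Throughput = max(Queue, Retries) - 3  [with Queue=3, Retries=7]  = 4
Goodput = -2·Throughput - 2·Jitter + 4  [with Throughput=4, Jitter=-2]  = 0
Without intervention: Retries = min(Queue, Drops) + 4  [with Queue=3, Drops=6]  = 7; Jitter = Queue·Drops  [with Queue=3, Drops=6]  = 18; Throughput = max(Queue, Retries) - 3  [with Queue=3, Retries=7]  = 4; Goodput = -2·Throughput - 2·Jitter + 4  [with Throughput=4, Jitter=18]  = -40.
Change = 0 − (-40) = 40.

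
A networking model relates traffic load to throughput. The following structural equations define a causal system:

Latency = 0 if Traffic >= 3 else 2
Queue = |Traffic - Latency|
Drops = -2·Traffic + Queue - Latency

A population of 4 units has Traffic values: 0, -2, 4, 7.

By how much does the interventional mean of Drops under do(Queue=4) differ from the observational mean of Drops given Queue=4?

Every unit gets Queue=4 under the intervention. Drops values become 2, 6, -4, -10; E[Drops|do(Queue=4)] = -1.5.
E[Drops|Queue=4] averages over only the 2 units with Queue=4 (Traffic = -2, 4): Drops = 6, -4, mean 1.
Difference = -1.5 − 1 = -2.5.

-2.5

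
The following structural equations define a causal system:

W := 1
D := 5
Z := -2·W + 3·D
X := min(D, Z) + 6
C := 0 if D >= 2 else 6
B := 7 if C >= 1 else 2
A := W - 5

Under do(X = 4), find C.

0

Intervening sets X = 4 and removes its equation (X := min(D, Z) + 6).
No directed path runs from X to C, so C keeps its natural value.
C = 0 if D >= 2 else 6  [with D=5]  = 0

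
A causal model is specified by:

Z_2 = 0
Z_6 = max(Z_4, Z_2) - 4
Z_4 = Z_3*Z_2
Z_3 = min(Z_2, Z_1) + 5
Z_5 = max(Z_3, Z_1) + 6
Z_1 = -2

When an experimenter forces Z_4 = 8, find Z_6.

Under do(Z_4=8), the mechanism Z_4 = Z_3*Z_2 is discarded; Z_4 is fixed at 8.
Z_6 = max(Z_4, Z_2) - 4  [with Z_4=8, Z_2=0]  = 4

4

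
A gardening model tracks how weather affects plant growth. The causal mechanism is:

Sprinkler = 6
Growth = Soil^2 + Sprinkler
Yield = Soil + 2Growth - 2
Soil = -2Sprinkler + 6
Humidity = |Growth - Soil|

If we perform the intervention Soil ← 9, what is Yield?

do(Soil=9) replaces the equation Soil = -2Sprinkler + 6 with the constant Soil = 9.
Growth = Soil^2 + Sprinkler  [with Soil=9, Sprinkler=6]  = 87
Yield = Soil + 2Growth - 2  [with Soil=9, Growth=87]  = 181

181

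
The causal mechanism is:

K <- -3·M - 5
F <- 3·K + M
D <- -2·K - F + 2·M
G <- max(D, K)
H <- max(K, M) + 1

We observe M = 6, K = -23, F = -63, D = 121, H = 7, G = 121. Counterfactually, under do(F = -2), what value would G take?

60

The intervention breaks the incoming arrows to F: F <- 3·K + M no longer applies, and F = -2.
K = -3·M - 5  [with M=6]  = -23
D = -2·K - F + 2·M  [with K=-23, F=-2, M=6]  = 60
G = max(D, K)  [with D=60, K=-23]  = 60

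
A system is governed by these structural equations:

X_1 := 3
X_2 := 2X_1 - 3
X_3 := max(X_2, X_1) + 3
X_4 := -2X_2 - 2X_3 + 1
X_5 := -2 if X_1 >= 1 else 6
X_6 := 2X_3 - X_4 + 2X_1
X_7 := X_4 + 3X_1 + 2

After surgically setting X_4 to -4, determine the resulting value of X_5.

-2

Intervening sets X_4 = -4 and removes its equation (X_4 := -2X_2 - 2X_3 + 1).
No directed path runs from X_4 to X_5, so X_5 keeps its natural value.
X_5 = -2 if X_1 >= 1 else 6  [with X_1=3]  = -2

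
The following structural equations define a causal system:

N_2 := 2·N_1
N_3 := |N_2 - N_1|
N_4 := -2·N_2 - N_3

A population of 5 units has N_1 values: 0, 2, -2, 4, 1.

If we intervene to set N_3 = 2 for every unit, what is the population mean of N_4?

-6

do(N_3=2) breaks N_3's dependence on N_1. With N_3=2 fixed, N_4 across the units is -2, -10, 6, -18, -6, mean -6.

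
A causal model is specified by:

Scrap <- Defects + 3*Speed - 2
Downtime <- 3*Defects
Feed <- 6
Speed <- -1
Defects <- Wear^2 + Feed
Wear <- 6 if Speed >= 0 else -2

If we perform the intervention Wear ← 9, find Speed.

Under do(Wear=9), the mechanism Wear <- 6 if Speed >= 0 else -2 is discarded; Wear is fixed at 9.
Speed is not downstream of the intervention, so its value is determined by the original equations.

-1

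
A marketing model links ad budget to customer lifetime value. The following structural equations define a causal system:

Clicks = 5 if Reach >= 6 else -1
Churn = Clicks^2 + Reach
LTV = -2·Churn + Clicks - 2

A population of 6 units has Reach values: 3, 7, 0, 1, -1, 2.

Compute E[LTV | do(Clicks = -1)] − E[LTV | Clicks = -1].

-2

Every unit gets Clicks=-1 under the intervention. LTV values become -11, -19, -5, -7, -3, -9; E[LTV|do(Clicks=-1)] = -9.
Observing Clicks=-1 restricts to units where Clicks's equation naturally yields -1: Reach ∈ {3, 0, 1, -1, 2}. In that subpopulation LTV = -11, -5, -7, -3, -9, mean -7.
Difference = -9 − (-7) = -2.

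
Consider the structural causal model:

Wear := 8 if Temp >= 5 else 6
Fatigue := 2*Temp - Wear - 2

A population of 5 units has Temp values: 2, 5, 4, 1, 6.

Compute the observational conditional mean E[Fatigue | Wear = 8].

Conditioning on Wear=8 selects the 2 unit(s) with Temp ∈ {5, 6}. Their Fatigue values: 0, 2. Mean = 1.

1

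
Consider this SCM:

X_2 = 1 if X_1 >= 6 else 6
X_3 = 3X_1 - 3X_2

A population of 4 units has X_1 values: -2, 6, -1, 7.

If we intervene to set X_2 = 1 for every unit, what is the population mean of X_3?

do(X_2=1) breaks X_2's dependence on X_1. With X_2=1 fixed, X_3 across the units is -9, 15, -6, 18, mean 4.5.

4.5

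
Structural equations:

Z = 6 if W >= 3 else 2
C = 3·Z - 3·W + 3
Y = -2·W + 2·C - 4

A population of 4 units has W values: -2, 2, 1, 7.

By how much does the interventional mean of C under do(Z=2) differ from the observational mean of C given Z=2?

Every unit gets Z=2 under the intervention. C values become 15, 3, 6, -12; E[C|do(Z=2)] = 3.
E[C|Z=2] averages over only the 3 units with Z=2 (W = -2, 2, 1): C = 15, 3, 6, mean 8.
Difference = 3 − 8 = -5.

-5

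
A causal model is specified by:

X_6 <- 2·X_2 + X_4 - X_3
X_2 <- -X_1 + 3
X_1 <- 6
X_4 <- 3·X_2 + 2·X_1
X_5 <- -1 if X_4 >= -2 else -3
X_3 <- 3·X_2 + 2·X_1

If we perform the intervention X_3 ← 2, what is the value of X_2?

Under do(X_3=2), the mechanism X_3 <- 3·X_2 + 2·X_1 is discarded; X_3 is fixed at 2.
Since X_2 is not a descendant of the intervened variable, it is unaffected.
X_2 = -X_1 + 3  [with X_1=6]  = -3

-3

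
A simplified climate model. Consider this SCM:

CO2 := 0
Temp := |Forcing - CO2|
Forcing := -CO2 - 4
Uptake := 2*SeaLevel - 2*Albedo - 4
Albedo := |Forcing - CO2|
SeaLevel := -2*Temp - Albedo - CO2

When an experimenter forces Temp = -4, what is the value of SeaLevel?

do(Temp=-4) replaces the equation Temp := |Forcing - CO2| with the constant Temp = -4.
Forcing = -CO2 - 4  [with CO2=0]  = -4
Albedo = |Forcing - CO2|  [with Forcing=-4, CO2=0]  = 4
SeaLevel = -2*Temp - Albedo - CO2  [with Temp=-4, Albedo=4, CO2=0]  = 4

4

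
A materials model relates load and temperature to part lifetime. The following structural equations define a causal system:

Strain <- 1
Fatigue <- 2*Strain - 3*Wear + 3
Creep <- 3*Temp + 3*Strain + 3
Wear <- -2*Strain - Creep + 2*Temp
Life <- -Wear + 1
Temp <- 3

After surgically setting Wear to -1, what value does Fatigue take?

Intervening sets Wear = -1 and removes its equation (Wear <- -2*Strain - Creep + 2*Temp).
Fatigue = 2*Strain - 3*Wear + 3  [with Strain=1, Wear=-1]  = 8

8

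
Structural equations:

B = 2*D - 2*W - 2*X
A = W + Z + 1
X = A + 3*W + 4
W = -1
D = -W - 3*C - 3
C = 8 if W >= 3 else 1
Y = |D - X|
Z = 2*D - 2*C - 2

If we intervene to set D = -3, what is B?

The intervention breaks the incoming arrows to D: D = -W - 3*C - 3 no longer applies, and D = -3.
C = 8 if W >= 3 else 1  [with W=-1]  = 1
Z = 2*D - 2*C - 2  [with D=-3, C=1]  = -10
A = W + Z + 1  [with W=-1, Z=-10]  = -10
X = A + 3*W + 4  [with A=-10, W=-1]  = -9
B = 2*D - 2*W - 2*X  [with D=-3, W=-1, X=-9]  = 14

14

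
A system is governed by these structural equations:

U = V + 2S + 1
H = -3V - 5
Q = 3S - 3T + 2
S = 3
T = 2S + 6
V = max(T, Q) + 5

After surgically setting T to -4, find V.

Under do(T=-4), the mechanism T = 2S + 6 is discarded; T is fixed at -4.
Q = 3S - 3T + 2  [with S=3, T=-4]  = 23
V = max(T, Q) + 5  [with T=-4, Q=23]  = 28

28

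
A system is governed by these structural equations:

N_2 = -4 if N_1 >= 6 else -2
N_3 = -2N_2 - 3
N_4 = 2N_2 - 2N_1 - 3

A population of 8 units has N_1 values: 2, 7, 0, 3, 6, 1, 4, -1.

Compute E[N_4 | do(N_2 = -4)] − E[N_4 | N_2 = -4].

7.5

do(N_2=-4) breaks N_2's dependence on N_1. With N_2=-4 fixed, N_4 across the units is -15, -25, -11, -17, -23, -13, -19, -9, mean -16.5.
Observing N_2=-4 restricts to units where N_2's equation naturally yields -4: N_1 ∈ {7, 6}. In that subpopulation N_4 = -25, -23, mean -24.
Difference = -16.5 − (-24) = 7.5.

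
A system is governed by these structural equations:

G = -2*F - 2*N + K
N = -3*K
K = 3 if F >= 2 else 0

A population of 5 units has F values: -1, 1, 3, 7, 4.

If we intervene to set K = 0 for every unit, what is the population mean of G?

Under do(K=0), K's equation is replaced by K=0 for every unit. Per-unit G: 2, -2, -6, -14, -8. Mean = -5.6.

-5.6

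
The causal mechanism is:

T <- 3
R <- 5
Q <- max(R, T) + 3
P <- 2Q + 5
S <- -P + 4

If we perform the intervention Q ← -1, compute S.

1

do(Q=-1) replaces the equation Q <- max(R, T) + 3 with the constant Q = -1.
P = 2Q + 5  [with Q=-1]  = 3
S = -P + 4  [with P=3]  = 1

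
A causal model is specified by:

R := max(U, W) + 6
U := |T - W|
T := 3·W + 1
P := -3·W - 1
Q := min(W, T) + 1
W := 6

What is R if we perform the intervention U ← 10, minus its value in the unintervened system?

Intervening sets U = 10 and removes its equation (U := |T - W|).
R = max(U, W) + 6  [with U=10, W=6]  = 16
Without intervention: T = 3·W + 1  [with W=6]  = 19; U = |T - W|  [with T=19, W=6]  = 13; R = max(U, W) + 6  [with U=13, W=6]  = 19.
Change = 16 − 19 = -3.

-3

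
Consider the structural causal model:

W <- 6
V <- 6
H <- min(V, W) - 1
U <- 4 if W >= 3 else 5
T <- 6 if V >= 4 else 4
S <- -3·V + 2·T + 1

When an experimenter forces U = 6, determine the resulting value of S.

-5

Under do(U=6), the mechanism U <- 4 if W >= 3 else 5 is discarded; U is fixed at 6.
Since S is not a descendant of the intervened variable, it is unaffected.
T = 6 if V >= 4 else 4  [with V=6]  = 6
S = -3·V + 2·T + 1  [with V=6, T=6]  = -5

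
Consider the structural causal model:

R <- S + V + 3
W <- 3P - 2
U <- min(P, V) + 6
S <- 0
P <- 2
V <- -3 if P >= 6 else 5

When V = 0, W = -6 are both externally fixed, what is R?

The joint intervention fixes V = 0, W = -6, removing each variable's own equation.
R = S + V + 3  [with S=0, V=0]  = 3

3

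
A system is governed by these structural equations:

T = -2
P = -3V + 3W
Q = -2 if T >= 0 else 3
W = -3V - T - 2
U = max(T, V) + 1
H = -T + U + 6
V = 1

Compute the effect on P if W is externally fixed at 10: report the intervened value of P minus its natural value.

The intervention breaks the incoming arrows to W: W = -3V - T - 2 no longer applies, and W = 10.
P = -3V + 3W  [with V=1, W=10]  = 27
Without intervention: W = -3V - T - 2  [with V=1, T=-2]  = -3; P = -3V + 3W  [with V=1, W=-3]  = -12.
Change = 27 − (-12) = 39.

39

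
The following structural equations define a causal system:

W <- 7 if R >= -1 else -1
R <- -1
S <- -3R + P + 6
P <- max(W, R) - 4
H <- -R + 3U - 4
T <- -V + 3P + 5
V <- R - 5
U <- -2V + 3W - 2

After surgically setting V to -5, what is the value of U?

29

The intervention breaks the incoming arrows to V: V <- R - 5 no longer applies, and V = -5.
W = 7 if R >= -1 else -1  [with R=-1]  = 7
U = -2V + 3W - 2  [with V=-5, W=7]  = 29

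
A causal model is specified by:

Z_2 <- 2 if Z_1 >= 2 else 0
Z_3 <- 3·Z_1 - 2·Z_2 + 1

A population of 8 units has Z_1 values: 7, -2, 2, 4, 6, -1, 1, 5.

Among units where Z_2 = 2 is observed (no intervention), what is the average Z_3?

Observing Z_2=2 restricts to units where Z_2's equation naturally yields 2: Z_1 ∈ {7, 2, 4, 6, 5}. In that subpopulation Z_3 = 18, 3, 9, 15, 12, mean 11.4.

11.4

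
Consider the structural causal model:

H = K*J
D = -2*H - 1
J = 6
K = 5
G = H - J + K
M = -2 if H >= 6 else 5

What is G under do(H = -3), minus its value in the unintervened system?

-33

The intervention breaks the incoming arrows to H: H = K*J no longer applies, and H = -3.
G = H - J + K  [with H=-3, J=6, K=5]  = -4
Without intervention: H = K*J  [with K=5, J=6]  = 30; G = H - J + K  [with H=30, J=6, K=5]  = 29.
Change = -4 − 29 = -33.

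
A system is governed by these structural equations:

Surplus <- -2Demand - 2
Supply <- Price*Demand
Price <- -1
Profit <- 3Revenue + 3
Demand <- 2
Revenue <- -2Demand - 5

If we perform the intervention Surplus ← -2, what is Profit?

-24

do(Surplus=-2) replaces the equation Surplus <- -2Demand - 2 with the constant Surplus = -2.
Since Profit is not a descendant of the intervened variable, it is unaffected.
Revenue = -2Demand - 5  [with Demand=2]  = -9
Profit = 3Revenue + 3  [with Revenue=-9]  = -24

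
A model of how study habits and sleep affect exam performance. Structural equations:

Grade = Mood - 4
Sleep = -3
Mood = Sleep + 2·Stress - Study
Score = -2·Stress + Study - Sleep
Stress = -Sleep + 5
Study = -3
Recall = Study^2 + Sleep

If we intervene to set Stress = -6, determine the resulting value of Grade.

-16

The intervention breaks the incoming arrows to Stress: Stress = -Sleep + 5 no longer applies, and Stress = -6.
Mood = Sleep + 2·Stress - Study  [with Sleep=-3, Stress=-6, Study=-3]  = -12
Grade = Mood - 4  [with Mood=-12]  = -16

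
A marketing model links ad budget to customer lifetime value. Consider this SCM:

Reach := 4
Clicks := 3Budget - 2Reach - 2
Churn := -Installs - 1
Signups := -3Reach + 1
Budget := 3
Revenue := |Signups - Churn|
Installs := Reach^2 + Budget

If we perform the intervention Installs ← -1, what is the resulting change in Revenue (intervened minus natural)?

The intervention breaks the incoming arrows to Installs: Installs := Reach^2 + Budget no longer applies, and Installs = -1.
Signups = -3Reach + 1  [with Reach=4]  = -11
Churn = -Installs - 1  [with Installs=-1]  = 0
Revenue = |Signups - Churn|  [with Signups=-11, Churn=0]  = 11
Without intervention: Installs = Reach^2 + Budget  [with Reach=4, Budget=3]  = 19; Signups = -3Reach + 1  [with Reach=4]  = -11; Churn = -Installs - 1  [with Installs=19]  = -20; Revenue = |Signups - Churn|  [with Signups=-11, Churn=-20]  = 9.
Change = 11 − 9 = 2.

2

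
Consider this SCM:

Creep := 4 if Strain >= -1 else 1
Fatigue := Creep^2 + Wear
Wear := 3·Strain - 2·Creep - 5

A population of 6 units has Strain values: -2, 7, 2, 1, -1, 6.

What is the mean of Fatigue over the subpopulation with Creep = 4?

E[Fatigue|Creep=4] averages over only the 5 units with Creep=4 (Strain = 7, 2, 1, -1, 6): Fatigue = 24, 9, 6, 0, 21, mean 12.

12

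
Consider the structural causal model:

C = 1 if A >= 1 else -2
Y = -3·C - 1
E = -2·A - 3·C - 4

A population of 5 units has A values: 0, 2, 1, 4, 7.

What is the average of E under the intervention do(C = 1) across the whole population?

-12.6

The intervention sets C=1 in all 5 units regardless of A. Recomputing E per unit gives -7, -11, -9, -15, -21; average -12.6.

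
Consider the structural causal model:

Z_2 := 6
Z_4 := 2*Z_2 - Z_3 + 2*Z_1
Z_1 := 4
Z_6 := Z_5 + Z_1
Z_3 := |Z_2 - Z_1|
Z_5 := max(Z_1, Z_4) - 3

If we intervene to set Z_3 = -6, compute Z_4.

The intervention breaks the incoming arrows to Z_3: Z_3 := |Z_2 - Z_1| no longer applies, and Z_3 = -6.
Z_4 = 2*Z_2 - Z_3 + 2*Z_1  [with Z_2=6, Z_3=-6, Z_1=4]  = 26

26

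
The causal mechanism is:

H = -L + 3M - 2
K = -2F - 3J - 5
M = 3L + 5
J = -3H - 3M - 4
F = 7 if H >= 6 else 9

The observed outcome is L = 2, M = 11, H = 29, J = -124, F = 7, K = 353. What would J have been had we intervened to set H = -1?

The intervention breaks the incoming arrows to H: H = -L + 3M - 2 no longer applies, and H = -1.
M = 3L + 5  [with L=2]  = 11
J = -3H - 3M - 4  [with H=-1, M=11]  = -34

-34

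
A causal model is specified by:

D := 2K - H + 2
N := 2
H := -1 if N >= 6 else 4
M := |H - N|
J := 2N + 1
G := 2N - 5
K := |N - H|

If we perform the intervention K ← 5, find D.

8

Under do(K=5), the mechanism K := |N - H| is discarded; K is fixed at 5.
H = -1 if N >= 6 else 4  [with N=2]  = 4
D = 2K - H + 2  [with K=5, H=4]  = 8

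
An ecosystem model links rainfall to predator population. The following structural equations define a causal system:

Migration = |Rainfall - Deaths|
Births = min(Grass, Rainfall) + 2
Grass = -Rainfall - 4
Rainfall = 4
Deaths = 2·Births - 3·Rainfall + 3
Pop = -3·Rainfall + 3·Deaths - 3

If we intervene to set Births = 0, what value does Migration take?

13

do(Births=0) replaces the equation Births = min(Grass, Rainfall) + 2 with the constant Births = 0.
Deaths = 2·Births - 3·Rainfall + 3  [with Births=0, Rainfall=4]  = -9
Migration = |Rainfall - Deaths|  [with Rainfall=4, Deaths=-9]  = 13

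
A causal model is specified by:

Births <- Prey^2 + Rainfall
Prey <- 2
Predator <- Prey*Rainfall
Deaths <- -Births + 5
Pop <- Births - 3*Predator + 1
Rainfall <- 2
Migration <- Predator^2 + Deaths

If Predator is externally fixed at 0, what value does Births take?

6

The intervention breaks the incoming arrows to Predator: Predator <- Prey*Rainfall no longer applies, and Predator = 0.
Births is not downstream of the intervention, so its value is determined by the original equations.
Births = Prey^2 + Rainfall  [with Prey=2, Rainfall=2]  = 6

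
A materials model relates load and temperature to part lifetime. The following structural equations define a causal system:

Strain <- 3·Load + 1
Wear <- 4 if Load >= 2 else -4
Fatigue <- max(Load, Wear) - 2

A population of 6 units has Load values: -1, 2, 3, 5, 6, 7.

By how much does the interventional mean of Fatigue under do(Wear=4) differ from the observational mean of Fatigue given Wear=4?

Every unit gets Wear=4 under the intervention. Fatigue values become 2, 2, 2, 3, 4, 5; E[Fatigue|do(Wear=4)] = 3.
Conditioning on Wear=4 selects the 5 unit(s) with Load ∈ {2, 3, 5, 6, 7}. Their Fatigue values: 2, 2, 3, 4, 5. Mean = 3.2.
Difference = 3 − 3.2 = -0.2.

-0.2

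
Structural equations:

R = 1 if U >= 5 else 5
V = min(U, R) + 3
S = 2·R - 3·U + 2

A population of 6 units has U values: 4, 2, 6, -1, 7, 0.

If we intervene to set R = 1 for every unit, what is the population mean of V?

The intervention sets R=1 in all 6 units regardless of U. Recomputing V per unit gives 4, 4, 4, 2, 4, 3; average 3.5.

3.5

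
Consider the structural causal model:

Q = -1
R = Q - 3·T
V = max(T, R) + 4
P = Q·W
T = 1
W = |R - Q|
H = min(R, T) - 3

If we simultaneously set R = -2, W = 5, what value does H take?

-5

Setting R = -2, W = 5 by intervention discards those variables' equations.
H = min(R, T) - 3  [with R=-2, T=1]  = -5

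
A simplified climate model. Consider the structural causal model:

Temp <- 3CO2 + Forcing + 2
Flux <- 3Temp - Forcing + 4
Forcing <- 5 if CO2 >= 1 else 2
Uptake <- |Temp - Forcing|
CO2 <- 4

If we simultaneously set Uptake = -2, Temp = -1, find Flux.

-4

Under do(Uptake = -2, Temp = -1), each intervened variable's structural equation is replaced by its fixed value.
Forcing = 5 if CO2 >= 1 else 2  [with CO2=4]  = 5
Flux = 3Temp - Forcing + 4  [with Temp=-1, Forcing=5]  = -4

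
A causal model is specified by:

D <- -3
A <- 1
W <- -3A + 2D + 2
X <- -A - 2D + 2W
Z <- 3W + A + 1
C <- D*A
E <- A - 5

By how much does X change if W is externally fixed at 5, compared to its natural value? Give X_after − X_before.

The intervention breaks the incoming arrows to W: W <- -3A + 2D + 2 no longer applies, and W = 5.
X = -A - 2D + 2W  [with A=1, D=-3, W=5]  = 15
Without intervention: W = -3A + 2D + 2  [with A=1, D=-3]  = -7; X = -A - 2D + 2W  [with A=1, D=-3, W=-7]  = -9.
Change = 15 − (-9) = 24.

24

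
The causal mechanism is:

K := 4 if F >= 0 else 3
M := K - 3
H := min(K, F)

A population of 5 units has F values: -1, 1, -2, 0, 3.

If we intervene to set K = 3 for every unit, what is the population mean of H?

0.2

Every unit gets K=3 under the intervention. H values become -1, 1, -2, 0, 3; E[H|do(K=3)] = 0.2.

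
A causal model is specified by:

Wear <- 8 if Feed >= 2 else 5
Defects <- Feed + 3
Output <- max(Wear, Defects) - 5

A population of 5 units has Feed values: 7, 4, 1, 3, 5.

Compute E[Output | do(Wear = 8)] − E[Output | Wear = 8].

-0.1

The intervention sets Wear=8 in all 5 units regardless of Feed. Recomputing Output per unit gives 5, 3, 3, 3, 3; average 3.4.
Observing Wear=8 restricts to units where Wear's equation naturally yields 8: Feed ∈ {7, 4, 3, 5}. In that subpopulation Output = 5, 3, 3, 3, mean 3.5.
Difference = 3.4 − 3.5 = -0.1.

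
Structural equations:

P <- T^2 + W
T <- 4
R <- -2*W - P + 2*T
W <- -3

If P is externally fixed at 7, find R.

The intervention breaks the incoming arrows to P: P <- T^2 + W no longer applies, and P = 7.
R = -2*W - P + 2*T  [with W=-3, P=7, T=4]  = 7

7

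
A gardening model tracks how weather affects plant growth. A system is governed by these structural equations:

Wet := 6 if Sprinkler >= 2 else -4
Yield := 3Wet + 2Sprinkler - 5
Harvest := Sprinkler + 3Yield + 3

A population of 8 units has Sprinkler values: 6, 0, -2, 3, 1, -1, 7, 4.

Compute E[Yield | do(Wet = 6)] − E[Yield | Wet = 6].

-5.5

Under do(Wet=6), Wet's equation is replaced by Wet=6 for every unit. Per-unit Yield: 25, 13, 9, 19, 15, 11, 27, 21. Mean = 17.5.
E[Yield|Wet=6] averages over only the 4 units with Wet=6 (Sprinkler = 6, 3, 7, 4): Yield = 25, 19, 27, 21, mean 23.
Difference = 17.5 − 23 = -5.5.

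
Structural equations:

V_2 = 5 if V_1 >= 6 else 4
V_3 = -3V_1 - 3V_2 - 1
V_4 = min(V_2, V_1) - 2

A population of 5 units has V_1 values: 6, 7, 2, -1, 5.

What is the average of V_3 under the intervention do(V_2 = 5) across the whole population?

do(V_2=5) breaks V_2's dependence on V_1. With V_2=5 fixed, V_3 across the units is -34, -37, -22, -13, -31, mean -27.4.

-27.4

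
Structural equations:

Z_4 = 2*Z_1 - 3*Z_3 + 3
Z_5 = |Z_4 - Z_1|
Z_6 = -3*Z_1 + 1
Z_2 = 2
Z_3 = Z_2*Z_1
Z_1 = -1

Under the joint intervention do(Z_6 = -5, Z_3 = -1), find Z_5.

5

Under do(Z_6 = -5, Z_3 = -1), each intervened variable's structural equation is replaced by its fixed value.
Z_4 = 2*Z_1 - 3*Z_3 + 3  [with Z_1=-1, Z_3=-1]  = 4
Z_5 = |Z_4 - Z_1|  [with Z_4=4, Z_1=-1]  = 5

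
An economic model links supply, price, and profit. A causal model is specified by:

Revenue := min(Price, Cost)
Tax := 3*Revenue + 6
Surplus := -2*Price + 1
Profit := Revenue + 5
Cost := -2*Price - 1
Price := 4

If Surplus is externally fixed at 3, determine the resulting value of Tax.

-21

do(Surplus=3) replaces the equation Surplus := -2*Price + 1 with the constant Surplus = 3.
No directed path runs from Surplus to Tax, so Tax keeps its natural value.
Cost = -2*Price - 1  [with Price=4]  = -9
Revenue = min(Price, Cost)  [with Price=4, Cost=-9]  = -9
Tax = 3*Revenue + 6  [with Revenue=-9]  = -21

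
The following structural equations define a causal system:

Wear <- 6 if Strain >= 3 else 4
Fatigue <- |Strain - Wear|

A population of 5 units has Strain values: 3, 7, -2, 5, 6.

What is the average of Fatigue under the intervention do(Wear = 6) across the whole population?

The intervention sets Wear=6 in all 5 units regardless of Strain. Recomputing Fatigue per unit gives 3, 1, 8, 1, 0; average 2.6.

2.6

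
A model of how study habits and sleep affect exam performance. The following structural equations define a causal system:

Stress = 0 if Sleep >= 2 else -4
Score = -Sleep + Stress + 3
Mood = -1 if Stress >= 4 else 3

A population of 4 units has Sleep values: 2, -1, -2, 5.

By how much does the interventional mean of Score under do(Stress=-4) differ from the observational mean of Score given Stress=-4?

-2.5

do(Stress=-4) breaks Stress's dependence on Sleep. With Stress=-4 fixed, Score across the units is -3, 0, 1, -6, mean -2.
Conditioning on Stress=-4 selects the 2 unit(s) with Sleep ∈ {-1, -2}. Their Score values: 0, 1. Mean = 0.5.
Difference = -2 − 0.5 = -2.5.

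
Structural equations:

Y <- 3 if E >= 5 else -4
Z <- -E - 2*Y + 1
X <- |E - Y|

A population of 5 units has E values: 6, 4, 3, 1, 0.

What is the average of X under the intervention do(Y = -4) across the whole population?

6.8

Under do(Y=-4), Y's equation is replaced by Y=-4 for every unit. Per-unit X: 10, 8, 7, 5, 4. Mean = 6.8.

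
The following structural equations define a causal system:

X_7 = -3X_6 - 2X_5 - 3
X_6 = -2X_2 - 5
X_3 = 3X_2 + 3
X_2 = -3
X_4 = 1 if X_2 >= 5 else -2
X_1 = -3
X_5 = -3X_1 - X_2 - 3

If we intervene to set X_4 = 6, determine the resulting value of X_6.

Under do(X_4=6), the mechanism X_4 = 1 if X_2 >= 5 else -2 is discarded; X_4 is fixed at 6.
Since X_6 is not a descendant of the intervened variable, it is unaffected.
X_6 = -2X_2 - 5  [with X_2=-3]  = 1

1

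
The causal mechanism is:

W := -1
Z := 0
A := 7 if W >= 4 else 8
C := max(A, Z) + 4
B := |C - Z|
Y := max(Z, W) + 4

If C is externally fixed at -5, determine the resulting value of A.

Under do(C=-5), the mechanism C := max(A, Z) + 4 is discarded; C is fixed at -5.
Since A is not a descendant of the intervened variable, it is unaffected.
A = 7 if W >= 4 else 8  [with W=-1]  = 8

8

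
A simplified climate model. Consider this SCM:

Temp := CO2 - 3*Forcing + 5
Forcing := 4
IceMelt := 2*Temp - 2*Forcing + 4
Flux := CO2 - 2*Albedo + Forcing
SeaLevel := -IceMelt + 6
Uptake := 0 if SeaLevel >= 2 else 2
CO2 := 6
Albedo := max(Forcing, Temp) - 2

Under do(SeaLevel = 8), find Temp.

do(SeaLevel=8) replaces the equation SeaLevel := -IceMelt + 6 with the constant SeaLevel = 8.
Temp is not downstream of the intervention, so its value is determined by the original equations.
Temp = CO2 - 3*Forcing + 5  [with CO2=6, Forcing=4]  = -1

-1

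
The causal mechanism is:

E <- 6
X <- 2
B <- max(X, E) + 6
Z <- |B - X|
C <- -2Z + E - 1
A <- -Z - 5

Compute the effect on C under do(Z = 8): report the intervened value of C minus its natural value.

4

Intervening sets Z = 8 and removes its equation (Z <- |B - X|).
C = -2Z + E - 1  [with Z=8, E=6]  = -11
Without intervention: B = max(X, E) + 6  [with X=2, E=6]  = 12; Z = |B - X|  [with B=12, X=2]  = 10; C = -2Z + E - 1  [with Z=10, E=6]  = -15.
Change = -11 − (-15) = 4.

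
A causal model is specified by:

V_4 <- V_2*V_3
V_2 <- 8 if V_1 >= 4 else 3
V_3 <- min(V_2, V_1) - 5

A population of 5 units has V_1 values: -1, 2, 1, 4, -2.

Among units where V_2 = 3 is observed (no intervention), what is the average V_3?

-5

E[V_3|V_2=3] averages over only the 4 units with V_2=3 (V_1 = -1, 2, 1, -2): V_3 = -6, -3, -4, -7, mean -5.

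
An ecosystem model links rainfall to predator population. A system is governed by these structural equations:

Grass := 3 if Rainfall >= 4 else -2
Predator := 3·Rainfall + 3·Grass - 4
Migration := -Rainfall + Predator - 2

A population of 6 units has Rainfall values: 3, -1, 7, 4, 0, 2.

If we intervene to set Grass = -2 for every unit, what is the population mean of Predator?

Every unit gets Grass=-2 under the intervention. Predator values become -1, -13, 11, 2, -10, -4; E[Predator|do(Grass=-2)] = -2.5.

-2.5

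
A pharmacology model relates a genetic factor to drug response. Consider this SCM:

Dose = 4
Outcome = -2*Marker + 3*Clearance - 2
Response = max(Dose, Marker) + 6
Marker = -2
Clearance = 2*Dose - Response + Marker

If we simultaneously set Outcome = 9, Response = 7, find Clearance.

-1

Under do(Outcome = 9, Response = 7), each intervened variable's structural equation is replaced by its fixed value.
Clearance = 2*Dose - Response + Marker  [with Dose=4, Response=7, Marker=-2]  = -1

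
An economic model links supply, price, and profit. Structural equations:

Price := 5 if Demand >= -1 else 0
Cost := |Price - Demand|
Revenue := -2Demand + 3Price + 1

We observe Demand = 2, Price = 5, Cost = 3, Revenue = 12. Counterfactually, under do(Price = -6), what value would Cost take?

8

The intervention breaks the incoming arrows to Price: Price := 5 if Demand >= -1 else 0 no longer applies, and Price = -6.
Cost = |Price - Demand|  [with Price=-6, Demand=2]  = 8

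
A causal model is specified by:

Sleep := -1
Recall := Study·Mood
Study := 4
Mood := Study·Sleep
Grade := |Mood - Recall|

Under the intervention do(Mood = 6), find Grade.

do(Mood=6) replaces the equation Mood := Study·Sleep with the constant Mood = 6.
Recall = Study·Mood  [with Study=4, Mood=6]  = 24
Grade = |Mood - Recall|  [with Mood=6, Recall=24]  = 18

18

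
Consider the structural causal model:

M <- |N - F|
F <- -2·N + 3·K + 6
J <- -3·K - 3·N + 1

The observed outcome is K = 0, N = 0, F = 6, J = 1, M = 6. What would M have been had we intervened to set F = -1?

do(F=-1) replaces the equation F <- -2·N + 3·K + 6 with the constant F = -1.
M = |N - F|  [with N=0, F=-1]  = 1

1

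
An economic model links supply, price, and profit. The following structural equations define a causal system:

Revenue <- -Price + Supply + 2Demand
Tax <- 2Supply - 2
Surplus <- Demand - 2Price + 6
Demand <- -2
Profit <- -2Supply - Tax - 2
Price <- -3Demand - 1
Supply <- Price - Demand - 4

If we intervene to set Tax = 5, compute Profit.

The intervention breaks the incoming arrows to Tax: Tax <- 2Supply - 2 no longer applies, and Tax = 5.
Price = -3Demand - 1  [with Demand=-2]  = 5
Supply = Price - Demand - 4  [with Price=5, Demand=-2]  = 3
Profit = -2Supply - Tax - 2  [with Supply=3, Tax=5]  = -13

-13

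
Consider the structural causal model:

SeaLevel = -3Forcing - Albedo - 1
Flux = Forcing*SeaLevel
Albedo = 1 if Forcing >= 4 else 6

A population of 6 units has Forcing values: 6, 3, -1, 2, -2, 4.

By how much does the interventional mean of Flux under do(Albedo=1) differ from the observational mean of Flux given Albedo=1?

49

do(Albedo=1) breaks Albedo's dependence on Forcing. With Albedo=1 fixed, Flux across the units is -120, -33, -1, -16, -8, -56, mean -39.
E[Flux|Albedo=1] averages over only the 2 units with Albedo=1 (Forcing = 6, 4): Flux = -120, -56, mean -88.
Difference = -39 − (-88) = 49.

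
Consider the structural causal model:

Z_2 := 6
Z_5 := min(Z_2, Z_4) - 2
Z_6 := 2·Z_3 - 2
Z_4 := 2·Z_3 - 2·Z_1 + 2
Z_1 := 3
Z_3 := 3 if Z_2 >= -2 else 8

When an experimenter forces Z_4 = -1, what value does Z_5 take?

Intervening sets Z_4 = -1 and removes its equation (Z_4 := 2·Z_3 - 2·Z_1 + 2).
Z_5 = min(Z_2, Z_4) - 2  [with Z_2=6, Z_4=-1]  = -3

-3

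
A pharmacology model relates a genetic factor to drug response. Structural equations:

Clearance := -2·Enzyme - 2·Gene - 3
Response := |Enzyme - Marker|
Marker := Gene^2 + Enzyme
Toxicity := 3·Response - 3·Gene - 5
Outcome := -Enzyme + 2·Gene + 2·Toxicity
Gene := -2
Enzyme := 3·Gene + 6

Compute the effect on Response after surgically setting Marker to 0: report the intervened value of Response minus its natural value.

-4

The intervention breaks the incoming arrows to Marker: Marker := Gene^2 + Enzyme no longer applies, and Marker = 0.
Enzyme = 3·Gene + 6  [with Gene=-2]  = 0
Response = |Enzyme - Marker|  [with Enzyme=0, Marker=0]  = 0
Without intervention: Enzyme = 3·Gene + 6  [with Gene=-2]  = 0; Marker = Gene^2 + Enzyme  [with Gene=-2, Enzyme=0]  = 4; Response = |Enzyme - Marker|  [with Enzyme=0, Marker=4]  = 4.
Change = 0 − 4 = -4.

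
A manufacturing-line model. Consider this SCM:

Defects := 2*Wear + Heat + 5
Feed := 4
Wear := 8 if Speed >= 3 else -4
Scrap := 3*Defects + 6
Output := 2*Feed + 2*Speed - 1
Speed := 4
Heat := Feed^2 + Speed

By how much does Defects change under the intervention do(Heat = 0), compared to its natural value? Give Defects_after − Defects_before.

-20

do(Heat=0) replaces the equation Heat := Feed^2 + Speed with the constant Heat = 0.
Wear = 8 if Speed >= 3 else -4  [with Speed=4]  = 8
Defects = 2*Wear + Heat + 5  [with Wear=8, Heat=0]  = 21
Without intervention: Heat = Feed^2 + Speed  [with Feed=4, Speed=4]  = 20; Wear = 8 if Speed >= 3 else -4  [with Speed=4]  = 8; Defects = 2*Wear + Heat + 5  [with Wear=8, Heat=20]  = 41.
Change = 21 − 41 = -20.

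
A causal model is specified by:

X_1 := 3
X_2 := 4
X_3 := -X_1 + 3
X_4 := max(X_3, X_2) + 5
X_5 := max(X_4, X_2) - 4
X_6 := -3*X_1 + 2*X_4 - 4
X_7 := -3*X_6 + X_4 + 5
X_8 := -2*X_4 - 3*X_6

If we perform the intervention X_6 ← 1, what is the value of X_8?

-21

Intervening sets X_6 = 1 and removes its equation (X_6 := -3*X_1 + 2*X_4 - 4).
X_3 = -X_1 + 3  [with X_1=3]  = 0
X_4 = max(X_3, X_2) + 5  [with X_3=0, X_2=4]  = 9
X_8 = -2*X_4 - 3*X_6  [with X_4=9, X_6=1]  = -21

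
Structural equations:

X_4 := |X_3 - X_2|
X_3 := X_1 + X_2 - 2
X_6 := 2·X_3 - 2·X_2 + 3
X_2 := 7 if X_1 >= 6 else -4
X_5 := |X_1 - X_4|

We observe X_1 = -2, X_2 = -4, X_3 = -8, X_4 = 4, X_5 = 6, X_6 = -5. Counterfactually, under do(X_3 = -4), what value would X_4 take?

The intervention breaks the incoming arrows to X_3: X_3 := X_1 + X_2 - 2 no longer applies, and X_3 = -4.
X_2 = 7 if X_1 >= 6 else -4  [with X_1=-2]  = -4
X_4 = |X_3 - X_2|  [with X_3=-4, X_2=-4]  = 0

0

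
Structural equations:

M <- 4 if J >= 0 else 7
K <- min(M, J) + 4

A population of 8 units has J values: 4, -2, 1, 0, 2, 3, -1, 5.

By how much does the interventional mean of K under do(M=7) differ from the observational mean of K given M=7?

3

The intervention sets M=7 in all 8 units regardless of J. Recomputing K per unit gives 8, 2, 5, 4, 6, 7, 3, 9; average 5.5.
E[K|M=7] averages over only the 2 units with M=7 (J = -2, -1): K = 2, 3, mean 2.5.
Difference = 5.5 − 2.5 = 3.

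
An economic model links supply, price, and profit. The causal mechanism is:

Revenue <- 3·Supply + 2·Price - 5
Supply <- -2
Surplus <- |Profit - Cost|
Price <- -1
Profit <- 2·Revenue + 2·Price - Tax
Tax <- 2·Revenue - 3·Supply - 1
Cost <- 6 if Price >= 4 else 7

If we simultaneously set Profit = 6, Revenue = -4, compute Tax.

Setting Profit = 6, Revenue = -4 by intervention discards those variables' equations.
Tax = 2·Revenue - 3·Supply - 1  [with Revenue=-4, Supply=-2]  = -3

-3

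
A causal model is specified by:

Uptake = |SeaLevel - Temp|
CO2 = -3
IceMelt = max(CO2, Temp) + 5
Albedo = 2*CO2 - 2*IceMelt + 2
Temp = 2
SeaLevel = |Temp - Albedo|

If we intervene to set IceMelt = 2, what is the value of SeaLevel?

do(IceMelt=2) replaces the equation IceMelt = max(CO2, Temp) + 5 with the constant IceMelt = 2.
Albedo = 2*CO2 - 2*IceMelt + 2  [with CO2=-3, IceMelt=2]  = -8
SeaLevel = |Temp - Albedo|  [with Temp=2, Albedo=-8]  = 10

10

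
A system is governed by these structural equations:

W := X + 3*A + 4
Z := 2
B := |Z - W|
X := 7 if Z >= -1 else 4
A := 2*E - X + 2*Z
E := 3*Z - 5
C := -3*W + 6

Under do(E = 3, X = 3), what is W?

Setting E = 3, X = 3 by intervention discards those variables' equations.
A = 2*E - X + 2*Z  [with E=3, X=3, Z=2]  = 7
W = X + 3*A + 4  [with X=3, A=7]  = 28

28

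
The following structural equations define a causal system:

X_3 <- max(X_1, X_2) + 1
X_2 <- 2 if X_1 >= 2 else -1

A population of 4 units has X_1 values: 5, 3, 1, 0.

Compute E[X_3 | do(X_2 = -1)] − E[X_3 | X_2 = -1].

do(X_2=-1) breaks X_2's dependence on X_1. With X_2=-1 fixed, X_3 across the units is 6, 4, 2, 1, mean 3.25.
E[X_3|X_2=-1] averages over only the 2 units with X_2=-1 (X_1 = 1, 0): X_3 = 2, 1, mean 1.5.
Difference = 3.25 − 1.5 = 1.75.

1.75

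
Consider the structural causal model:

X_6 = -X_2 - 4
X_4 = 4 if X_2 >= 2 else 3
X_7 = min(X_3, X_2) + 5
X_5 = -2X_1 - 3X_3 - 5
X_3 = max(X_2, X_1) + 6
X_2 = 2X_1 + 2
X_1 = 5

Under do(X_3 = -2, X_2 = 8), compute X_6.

Setting X_3 = -2, X_2 = 8 by intervention discards those variables' equations.
X_6 = -X_2 - 4  [with X_2=8]  = -12

-12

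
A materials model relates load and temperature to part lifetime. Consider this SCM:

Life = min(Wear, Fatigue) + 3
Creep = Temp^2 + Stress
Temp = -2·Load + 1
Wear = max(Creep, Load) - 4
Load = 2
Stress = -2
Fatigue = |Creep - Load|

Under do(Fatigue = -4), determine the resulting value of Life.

Intervening sets Fatigue = -4 and removes its equation (Fatigue = |Creep - Load|).
Temp = -2·Load + 1  [with Load=2]  = -3
Creep = Temp^2 + Stress  [with Temp=-3, Stress=-2]  = 7
Wear = max(Creep, Load) - 4  [with Creep=7, Load=2]  = 3
Life = min(Wear, Fatigue) + 3  [with Wear=3, Fatigue=-4]  = -1

-1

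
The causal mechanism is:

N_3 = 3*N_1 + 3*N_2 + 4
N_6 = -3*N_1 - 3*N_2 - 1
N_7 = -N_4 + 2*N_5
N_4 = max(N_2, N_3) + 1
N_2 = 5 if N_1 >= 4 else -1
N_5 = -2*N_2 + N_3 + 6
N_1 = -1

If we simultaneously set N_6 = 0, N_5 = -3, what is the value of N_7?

-6

Setting N_6 = 0, N_5 = -3 by intervention discards those variables' equations.
N_2 = 5 if N_1 >= 4 else -1  [with N_1=-1]  = -1
N_3 = 3*N_1 + 3*N_2 + 4  [with N_1=-1, N_2=-1]  = -2
N_4 = max(N_2, N_3) + 1  [with N_2=-1, N_3=-2]  = 0
N_7 = -N_4 + 2*N_5  [with N_4=0, N_5=-3]  = -6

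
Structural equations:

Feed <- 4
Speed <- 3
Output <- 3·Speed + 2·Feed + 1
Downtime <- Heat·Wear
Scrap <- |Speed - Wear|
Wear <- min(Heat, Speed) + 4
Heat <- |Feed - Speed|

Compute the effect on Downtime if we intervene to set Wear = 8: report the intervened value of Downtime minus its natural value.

3

The intervention breaks the incoming arrows to Wear: Wear <- min(Heat, Speed) + 4 no longer applies, and Wear = 8.
Heat = |Feed - Speed|  [with Feed=4, Speed=3]  = 1
Downtime = Heat·Wear  [with Heat=1, Wear=8]  = 8
Without intervention: Heat = |Feed - Speed|  [with Feed=4, Speed=3]  = 1; Wear = min(Heat, Speed) + 4  [with Heat=1, Speed=3]  = 5; Downtime = Heat·Wear  [with Heat=1, Wear=5]  = 5.
Change = 8 − 5 = 3.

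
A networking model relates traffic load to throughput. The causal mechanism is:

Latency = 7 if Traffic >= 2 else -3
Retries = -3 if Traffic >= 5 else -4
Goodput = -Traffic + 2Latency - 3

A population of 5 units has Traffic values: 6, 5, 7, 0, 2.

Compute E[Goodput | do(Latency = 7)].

7

Under do(Latency=7), Latency's equation is replaced by Latency=7 for every unit. Per-unit Goodput: 5, 6, 4, 11, 9. Mean = 7.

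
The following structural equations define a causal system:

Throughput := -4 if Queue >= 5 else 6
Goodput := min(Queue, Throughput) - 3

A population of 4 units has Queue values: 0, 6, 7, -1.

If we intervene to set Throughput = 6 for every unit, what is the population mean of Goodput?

-0.25

do(Throughput=6) breaks Throughput's dependence on Queue. With Throughput=6 fixed, Goodput across the units is -3, 3, 3, -4, mean -0.25.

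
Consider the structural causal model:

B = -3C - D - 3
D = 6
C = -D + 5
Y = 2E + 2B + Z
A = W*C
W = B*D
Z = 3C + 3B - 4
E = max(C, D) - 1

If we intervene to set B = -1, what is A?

The intervention breaks the incoming arrows to B: B = -3C - D - 3 no longer applies, and B = -1.
C = -D + 5  [with D=6]  = -1
W = B*D  [with B=-1, D=6]  = -6
A = W*C  [with W=-6, C=-1]  = 6

6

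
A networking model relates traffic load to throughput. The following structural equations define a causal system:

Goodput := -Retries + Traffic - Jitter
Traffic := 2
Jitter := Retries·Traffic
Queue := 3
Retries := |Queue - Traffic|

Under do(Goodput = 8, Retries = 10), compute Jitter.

20

Under do(Goodput = 8, Retries = 10), each intervened variable's structural equation is replaced by its fixed value.
Jitter = Retries·Traffic  [with Retries=10, Traffic=2]  = 20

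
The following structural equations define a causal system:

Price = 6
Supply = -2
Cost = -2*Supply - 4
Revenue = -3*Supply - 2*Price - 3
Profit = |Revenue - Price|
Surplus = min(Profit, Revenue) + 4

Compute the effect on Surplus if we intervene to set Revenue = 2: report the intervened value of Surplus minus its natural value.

11

Under do(Revenue=2), the mechanism Revenue = -3*Supply - 2*Price - 3 is discarded; Revenue is fixed at 2.
Profit = |Revenue - Price|  [with Revenue=2, Price=6]  = 4
Surplus = min(Profit, Revenue) + 4  [with Profit=4, Revenue=2]  = 6
Without intervention: Revenue = -3*Supply - 2*Price - 3  [with Supply=-2, Price=6]  = -9; Profit = |Revenue - Price|  [with Revenue=-9, Price=6]  = 15; Surplus = min(Profit, Revenue) + 4  [with Profit=15, Revenue=-9]  = -5.
Change = 6 − (-5) = 11.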